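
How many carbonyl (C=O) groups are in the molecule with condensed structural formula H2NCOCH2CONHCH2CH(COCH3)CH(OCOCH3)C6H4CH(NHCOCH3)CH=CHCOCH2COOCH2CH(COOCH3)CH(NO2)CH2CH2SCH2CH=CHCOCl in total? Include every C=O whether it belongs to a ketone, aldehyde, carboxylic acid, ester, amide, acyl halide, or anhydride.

H2NCO: amide, 1 C=O (running total 1).
CH2CONHCH2: amide, 1 C=O (running total 2).
CH(COCH3): ketone, 1 C=O (running total 3).
CH(OCOCH3): ester, 1 C=O (running total 4).
CH(NHCOCH3): amide, 1 C=O (running total 5).
CO: ketone, 1 C=O (running total 6).
CH2COOCH2: ester, 1 C=O (running total 7).
CH(COOCH3): ester, 1 C=O (running total 8).
COCl: acyl halide, 1 C=O (running total 9).

9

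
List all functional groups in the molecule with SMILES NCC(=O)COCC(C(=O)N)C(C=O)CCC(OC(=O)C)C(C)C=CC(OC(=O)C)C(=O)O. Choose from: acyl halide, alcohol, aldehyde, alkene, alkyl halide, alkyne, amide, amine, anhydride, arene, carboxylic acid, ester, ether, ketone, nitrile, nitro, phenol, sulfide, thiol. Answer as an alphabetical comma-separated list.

Taking each segment in turn:
  H2NCH2: –NH2 on an sp³ carbon with no adjacent C=O → amine.
  CO: –C(=O)– with carbon on both sides → ketone.
  CH2OCH2: C–O–C with sp³ carbons on both sides and no adjacent C=O → ether.
  CH(CONH2): pendant –CONH2: carbonyl C bonded to C and N → amide.
  CH(CHO): pendant –CHO: carbonyl C bonded to C and H → aldehyde.
  CH(OCOCH3): pendant –OC(=O)CH3: an acyloxy group → ester.
  CH=CH: C=C double bond → alkene.
  CH(OCOCH3): pendant –OC(=O)CH3: an acyloxy group → ester.
  COOH: –COOH: carbonyl C bonded to –OH and C → carboxylic acid (the –OH is not a separate alcohol).

aldehyde, alkene, amide, amine, carboxylic acid, ester, ether, ketone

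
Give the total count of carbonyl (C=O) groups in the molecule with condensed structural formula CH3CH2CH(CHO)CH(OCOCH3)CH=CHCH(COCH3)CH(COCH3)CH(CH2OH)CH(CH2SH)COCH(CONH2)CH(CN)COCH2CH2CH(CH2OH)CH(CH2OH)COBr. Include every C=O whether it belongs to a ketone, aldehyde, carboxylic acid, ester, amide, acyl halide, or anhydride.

CH(CHO): aldehyde, 1 C=O (running total 1).
CH(OCOCH3): ester, 1 C=O (running total 2).
CH(COCH3): ketone, 1 C=O (running total 3).
CH(COCH3): ketone, 1 C=O (running total 4).
CO: ketone, 1 C=O (running total 5).
CH(CONH2): amide, 1 C=O (running total 6).
CO: ketone, 1 C=O (running total 7).
COBr: acyl halide, 1 C=O (running total 8).

8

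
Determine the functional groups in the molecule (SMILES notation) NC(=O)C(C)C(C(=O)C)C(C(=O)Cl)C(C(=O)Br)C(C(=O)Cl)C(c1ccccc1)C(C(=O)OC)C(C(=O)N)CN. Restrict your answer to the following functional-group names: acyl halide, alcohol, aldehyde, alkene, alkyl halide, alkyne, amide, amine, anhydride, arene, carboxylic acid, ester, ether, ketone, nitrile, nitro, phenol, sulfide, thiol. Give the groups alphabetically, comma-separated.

acyl halide, amide, amine, arene, ester, ketone

Taking each segment in turn:
  H2NCO: –C(=O)NH2: carbonyl C bonded to C and to N → amide (the N is not a separate amine).
  CH(COCH3): pendant –COCH3: carbonyl C bonded to two carbons → ketone.
  CH(COCl): pendant –C(=O)X: carbonyl C bonded to C and halogen → acyl halide.
  CH(COBr): pendant –C(=O)X: carbonyl C bonded to C and halogen → acyl halide.
  CH(COCl): pendant –C(=O)X: carbonyl C bonded to C and halogen → acyl halide.
  CH(C6H5): pendant –C6H5: benzene ring → arene.
  CH(COOCH3): pendant –COOCH3: carbonyl C bonded to C and –OCH3 → ester.
  CH(CONH2): pendant –CONH2: carbonyl C bonded to C and N → amide.
  CH2NH2: –NH2 on an sp³ carbon with no adjacent C=O → amine.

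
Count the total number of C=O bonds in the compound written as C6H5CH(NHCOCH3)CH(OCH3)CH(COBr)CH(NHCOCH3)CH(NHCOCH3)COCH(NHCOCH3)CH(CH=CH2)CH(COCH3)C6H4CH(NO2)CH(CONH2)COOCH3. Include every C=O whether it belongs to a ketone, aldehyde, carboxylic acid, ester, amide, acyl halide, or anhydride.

CH(NHCOCH3): amide, 1 C=O (running total 1).
CH(COBr): acyl halide, 1 C=O (running total 2).
CH(NHCOCH3): amide, 1 C=O (running total 3).
CH(NHCOCH3): amide, 1 C=O (running total 4).
CO: ketone, 1 C=O (running total 5).
CH(NHCOCH3): amide, 1 C=O (running total 6).
CH(COCH3): ketone, 1 C=O (running total 7).
CH(CONH2): amide, 1 C=O (running total 8).
COOCH3: ester, 1 C=O (running total 9).

9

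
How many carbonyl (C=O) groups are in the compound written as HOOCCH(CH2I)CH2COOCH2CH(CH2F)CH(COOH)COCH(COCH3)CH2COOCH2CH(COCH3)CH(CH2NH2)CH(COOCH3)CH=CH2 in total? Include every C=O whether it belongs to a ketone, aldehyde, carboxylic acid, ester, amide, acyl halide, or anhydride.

8

HOOC: carboxylic acid, 1 C=O (running total 1).
CH2COOCH2: ester, 1 C=O (running total 2).
CH(COOH): carboxylic acid, 1 C=O (running total 3).
CO: ketone, 1 C=O (running total 4).
CH(COCH3): ketone, 1 C=O (running total 5).
CH2COOCH2: ester, 1 C=O (running total 6).
CH(COCH3): ketone, 1 C=O (running total 7).
CH(COOCH3): ester, 1 C=O (running total 8).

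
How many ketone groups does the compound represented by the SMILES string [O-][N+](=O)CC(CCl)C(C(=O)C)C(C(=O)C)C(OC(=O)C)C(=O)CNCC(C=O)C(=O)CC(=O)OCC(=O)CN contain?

5

–NO2 on carbon → nitro group.
pendant –CH2X: halogen on sp³ carbon → alkyl halide.
pendant –COCH3: carbonyl C bonded to two carbons → ketone.
pendant –COCH3: carbonyl C bonded to two carbons → ketone.
pendant –OC(=O)CH3: an acyloxy group → ester.
–C(=O)– with carbon on both sides → ketone.
C–N–C with sp³ carbons and no adjacent C=O → amine (secondary).
pendant –CHO: carbonyl C bonded to C and H → aldehyde.
–C(=O)– with carbon on both sides → ketone.
–C(=O)–O–C with C on the carbonyl side → ester.
–C(=O)– with carbon on both sides → ketone.
–NH2 on an sp³ carbon with no adjacent C=O → amine.
Ketone appears at: CH(COCH3), CH(COCH3), CO, CO, CO → 5.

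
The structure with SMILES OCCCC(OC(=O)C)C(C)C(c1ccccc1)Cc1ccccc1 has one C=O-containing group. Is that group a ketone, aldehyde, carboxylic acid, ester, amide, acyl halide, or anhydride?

The carbonyl is in the CH(OCOCH3) segment: pendant –OC(=O)CH3: an acyloxy group → ester.

ester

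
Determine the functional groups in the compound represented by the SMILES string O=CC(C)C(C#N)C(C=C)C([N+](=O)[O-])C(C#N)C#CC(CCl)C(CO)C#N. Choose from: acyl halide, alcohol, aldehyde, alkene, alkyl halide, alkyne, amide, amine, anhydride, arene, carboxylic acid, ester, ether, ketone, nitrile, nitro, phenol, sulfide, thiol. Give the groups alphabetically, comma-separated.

alcohol, aldehyde, alkene, alkyl halide, alkyne, nitrile, nitro

Reading the structure from left to right:
  OHC: terminal –CHO: carbonyl C bonded to H and C → aldehyde.
  CH(CN): pendant –C≡N: nitrile.
  CH(CH=CH2): pendant –CH=CH2: C=C double bond → alkene.
  CH(NO2): –NO2 on an sp³ carbon → nitro (the N=O is not a carbonyl).
  CH(CN): pendant –C≡N: nitrile.
  C≡C: C≡C triple bond → alkyne.
  CH(CH2Cl): pendant –CH2X: halogen on sp³ carbon → alkyl halide.
  CH(CH2OH): pendant –CH2OH on an sp³ backbone C → alcohol.
  CN: –C≡N: carbon triple-bonded to nitrogen → nitrile.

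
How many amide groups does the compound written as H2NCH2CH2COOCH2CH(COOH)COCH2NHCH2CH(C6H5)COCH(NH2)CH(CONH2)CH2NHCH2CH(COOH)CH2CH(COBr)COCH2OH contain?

1

–NH2 on an sp³ carbon with no adjacent C=O → amine.
–C(=O)–O–C with C on the carbonyl side → ester.
pendant –COOH: carbonyl C bonded to C and –OH → carboxylic acid.
–C(=O)– with carbon on both sides → ketone.
C–N–C with sp³ carbons and no adjacent C=O → amine (secondary).
pendant –C6H5: benzene ring → arene.
–C(=O)– with carbon on both sides → ketone.
–NH2 on an sp³ carbon with no adjacent C=O → amine.
pendant –CONH2: carbonyl C bonded to C and N → amide.
C–N–C with sp³ carbons and no adjacent C=O → amine (secondary).
pendant –COOH: carbonyl C bonded to C and –OH → carboxylic acid.
pendant –C(=O)X: carbonyl C bonded to C and halogen → acyl halide.
–C(=O)– with carbon on both sides → ketone.
–OH on an sp³ carbon → alcohol.
Amide appears at: CH(CONH2) → 1.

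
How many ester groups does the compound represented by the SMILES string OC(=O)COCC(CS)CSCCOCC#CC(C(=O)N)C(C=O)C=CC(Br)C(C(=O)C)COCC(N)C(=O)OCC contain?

–COOH: carbonyl C bonded to –OH and C → carboxylic acid (the –OH is not a separate alcohol).
C–O–C with sp³ carbons on both sides and no adjacent C=O → ether.
pendant –CH2SH → thiol.
C–S–C linkage → sulfide (thioether).
C–O–C with sp³ carbons on both sides and no adjacent C=O → ether.
C≡C triple bond → alkyne.
pendant –CONH2: carbonyl C bonded to C and N → amide.
pendant –CHO: carbonyl C bonded to C and H → aldehyde.
C=C double bond → alkene.
halogen on an sp³ carbon → alkyl halide.
pendant –COCH3: carbonyl C bonded to two carbons → ketone.
C–O–C with sp³ carbons on both sides and no adjacent C=O → ether.
–NH2 on an sp³ carbon with no adjacent C=O → amine.
–C(=O)OCH2CH3: carbonyl C bonded to C and to –OEt → ester.
Ester appears at: COOCH2CH3 → 1.

1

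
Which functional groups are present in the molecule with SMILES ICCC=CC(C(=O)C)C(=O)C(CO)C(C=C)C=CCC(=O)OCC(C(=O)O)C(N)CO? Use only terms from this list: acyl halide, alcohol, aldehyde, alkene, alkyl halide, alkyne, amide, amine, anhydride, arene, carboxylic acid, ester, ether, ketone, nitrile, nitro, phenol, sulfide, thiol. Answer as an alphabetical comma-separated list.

alcohol, alkene, alkyl halide, amine, carboxylic acid, ester, ketone

halogen on an sp³ carbon → alkyl halide.
C=C double bond → alkene.
pendant –COCH3: carbonyl C bonded to two carbons → ketone.
–C(=O)– with carbon on both sides → ketone.
pendant –CH2OH on an sp³ backbone C → alcohol.
pendant –CH=CH2: C=C double bond → alkene.
C=C double bond → alkene.
–C(=O)–O–C with C on the carbonyl side → ester.
pendant –COOH: carbonyl C bonded to C and –OH → carboxylic acid.
–NH2 on an sp³ carbon with no adjacent C=O → amine.
–OH on an sp³ carbon → alcohol.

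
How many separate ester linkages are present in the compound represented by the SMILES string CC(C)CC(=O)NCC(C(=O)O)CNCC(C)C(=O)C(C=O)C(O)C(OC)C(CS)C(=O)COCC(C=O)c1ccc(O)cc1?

0

Taking each segment in turn:
  CH2CONHCH2: –C(=O)–N– linkage → amide (the N is not an amine).
  CH(COOH): pendant –COOH: carbonyl C bonded to C and –OH → carboxylic acid.
  CH2NHCH2: C–N–C with sp³ carbons and no adjacent C=O → amine (secondary).
  CO: –C(=O)– with carbon on both sides → ketone.
  CH(CHO): pendant –CHO: carbonyl C bonded to C and H → aldehyde.
  CH(OH): –OH on an sp³ carbon → alcohol (secondary).
  CH(OCH3): pendant –OCH3: C–O–C with sp³ C, no adjacent C=O → ether.
  CH(CH2SH): pendant –CH2SH → thiol.
  CO: –C(=O)– with carbon on both sides → ketone.
  CH2OCH2: C–O–C with sp³ carbons on both sides and no adjacent C=O → ether.
  CH(CHO): pendant –CHO: carbonyl C bonded to C and H → aldehyde.
  C6H4OH: –OH attached directly to an aromatic ring → phenol (not alcohol); the ring itself is an arene.
No segment is a ester: CH(COOH) is carboxylic acid, not ester; CO is ketone, not ester; CH(OCH3) is ether, not ester. → 0.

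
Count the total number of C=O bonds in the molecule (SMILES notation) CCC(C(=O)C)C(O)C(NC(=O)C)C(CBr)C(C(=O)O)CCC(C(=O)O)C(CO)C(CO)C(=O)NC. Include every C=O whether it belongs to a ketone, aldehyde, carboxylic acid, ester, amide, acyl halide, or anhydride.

CH(COCH3): ketone, 1 C=O (running total 1).
CH(NHCOCH3): amide, 1 C=O (running total 2).
CH(COOH): carboxylic acid, 1 C=O (running total 3).
CH(COOH): carboxylic acid, 1 C=O (running total 4).
CONHCH3: amide, 1 C=O (running total 5).

5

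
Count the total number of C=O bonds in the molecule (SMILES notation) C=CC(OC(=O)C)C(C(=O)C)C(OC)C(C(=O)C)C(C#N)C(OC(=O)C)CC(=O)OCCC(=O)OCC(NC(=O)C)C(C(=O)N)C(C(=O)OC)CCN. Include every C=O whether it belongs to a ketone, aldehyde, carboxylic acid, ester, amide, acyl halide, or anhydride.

CH(OCOCH3): ester, 1 C=O (running total 1).
CH(COCH3): ketone, 1 C=O (running total 2).
CH(COCH3): ketone, 1 C=O (running total 3).
CH(OCOCH3): ester, 1 C=O (running total 4).
CH2COOCH2: ester, 1 C=O (running total 5).
CH2COOCH2: ester, 1 C=O (running total 6).
CH(NHCOCH3): amide, 1 C=O (running total 7).
CH(CONH2): amide, 1 C=O (running total 8).
CH(COOCH3): ester, 1 C=O (running total 9).

9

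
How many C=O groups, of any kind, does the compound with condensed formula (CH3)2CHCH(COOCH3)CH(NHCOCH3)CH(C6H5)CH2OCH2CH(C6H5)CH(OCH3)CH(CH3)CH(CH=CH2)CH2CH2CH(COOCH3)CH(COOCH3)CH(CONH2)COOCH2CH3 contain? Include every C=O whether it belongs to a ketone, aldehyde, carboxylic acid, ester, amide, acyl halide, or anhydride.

CH(COOCH3): ester, 1 C=O (running total 1).
CH(NHCOCH3): amide, 1 C=O (running total 2).
CH(COOCH3): ester, 1 C=O (running total 3).
CH(COOCH3): ester, 1 C=O (running total 4).
CH(CONH2): amide, 1 C=O (running total 5).
COOCH2CH3: ester, 1 C=O (running total 6).

6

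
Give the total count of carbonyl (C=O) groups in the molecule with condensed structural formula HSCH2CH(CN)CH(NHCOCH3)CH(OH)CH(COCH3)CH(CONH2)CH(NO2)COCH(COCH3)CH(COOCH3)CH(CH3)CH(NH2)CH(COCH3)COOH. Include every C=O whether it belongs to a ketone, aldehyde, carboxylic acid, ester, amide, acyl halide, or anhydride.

CH(NHCOCH3): amide, 1 C=O (running total 1).
CH(COCH3): ketone, 1 C=O (running total 2).
CH(CONH2): amide, 1 C=O (running total 3).
CO: ketone, 1 C=O (running total 4).
CH(COCH3): ketone, 1 C=O (running total 5).
CH(COOCH3): ester, 1 C=O (running total 6).
CH(COCH3): ketone, 1 C=O (running total 7).
COOH: carboxylic acid, 1 C=O (running total 8).

8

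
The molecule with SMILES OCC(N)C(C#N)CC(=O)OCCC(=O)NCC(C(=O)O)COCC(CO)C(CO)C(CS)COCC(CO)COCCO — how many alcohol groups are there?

Taking each segment in turn:
  HOCH2: HO– on an sp³ carbon → alcohol.
  CH(NH2): –NH2 on an sp³ carbon with no adjacent C=O → amine.
  CH(CN): pendant –C≡N: nitrile.
  CH2COOCH2: –C(=O)–O–C with C on the carbonyl side → ester.
  CH2CONHCH2: –C(=O)–N– linkage → amide (the N is not an amine).
  CH(COOH): pendant –COOH: carbonyl C bonded to C and –OH → carboxylic acid.
  CH2OCH2: C–O–C with sp³ carbons on both sides and no adjacent C=O → ether.
  CH(CH2OH): pendant –CH2OH on an sp³ backbone C → alcohol.
  CH(CH2OH): pendant –CH2OH on an sp³ backbone C → alcohol.
  CH(CH2SH): pendant –CH2SH → thiol.
  CH2OCH2: C–O–C with sp³ carbons on both sides and no adjacent C=O → ether.
  CH(CH2OH): pendant –CH2OH on an sp³ backbone C → alcohol.
  CH2OCH2: C–O–C with sp³ carbons on both sides and no adjacent C=O → ether.
  CH2OH: –OH on an sp³ carbon → alcohol.
Alcohol appears at: HOCH2, CH(CH2OH), CH(CH2OH), CH(CH2OH), CH2OH → 5.

5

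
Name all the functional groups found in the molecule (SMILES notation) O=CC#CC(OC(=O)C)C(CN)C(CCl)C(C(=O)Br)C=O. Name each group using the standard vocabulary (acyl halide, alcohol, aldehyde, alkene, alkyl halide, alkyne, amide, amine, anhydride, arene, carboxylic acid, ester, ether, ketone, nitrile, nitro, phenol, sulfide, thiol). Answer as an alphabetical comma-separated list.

terminal –CHO: carbonyl C bonded to H and C → aldehyde.
C≡C triple bond → alkyne.
pendant –OC(=O)CH3: an acyloxy group → ester.
pendant –CH2NH2: N on sp³ C, no adjacent C=O → amine.
pendant –CH2X: halogen on sp³ carbon → alkyl halide.
pendant –C(=O)X: carbonyl C bonded to C and halogen → acyl halide.
terminal –CHO: carbonyl C bonded to H and C → aldehyde.

acyl halide, aldehyde, alkyl halide, alkyne, amine, ester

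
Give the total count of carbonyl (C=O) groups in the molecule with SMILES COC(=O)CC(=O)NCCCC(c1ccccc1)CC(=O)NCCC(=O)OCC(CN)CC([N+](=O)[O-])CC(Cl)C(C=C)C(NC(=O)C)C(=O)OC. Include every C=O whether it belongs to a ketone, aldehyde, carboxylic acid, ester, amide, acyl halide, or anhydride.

6

CH3OOC: ester, 1 C=O (running total 1).
CH2CONHCH2: amide, 1 C=O (running total 2).
CH2CONHCH2: amide, 1 C=O (running total 3).
CH2COOCH2: ester, 1 C=O (running total 4).
CH(NHCOCH3): amide, 1 C=O (running total 5).
COOCH3: ester, 1 C=O (running total 6).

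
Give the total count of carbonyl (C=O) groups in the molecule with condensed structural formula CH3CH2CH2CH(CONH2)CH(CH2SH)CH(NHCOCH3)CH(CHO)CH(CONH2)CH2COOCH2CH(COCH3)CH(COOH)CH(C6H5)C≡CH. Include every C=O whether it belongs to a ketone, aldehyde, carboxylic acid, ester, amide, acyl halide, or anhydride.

7

CH(CONH2): amide, 1 C=O (running total 1).
CH(NHCOCH3): amide, 1 C=O (running total 2).
CH(CHO): aldehyde, 1 C=O (running total 3).
CH(CONH2): amide, 1 C=O (running total 4).
CH2COOCH2: ester, 1 C=O (running total 5).
CH(COCH3): ketone, 1 C=O (running total 6).
CH(COOH): carboxylic acid, 1 C=O (running total 7).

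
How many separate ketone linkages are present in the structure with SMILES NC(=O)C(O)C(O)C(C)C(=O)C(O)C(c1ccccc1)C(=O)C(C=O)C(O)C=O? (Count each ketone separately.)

2

–C(=O)NH2: carbonyl C bonded to C and to N → amide (the N is not a separate amine).
–OH on an sp³ carbon → alcohol (secondary).
–OH on an sp³ carbon → alcohol (secondary).
–C(=O)– with carbon on both sides → ketone.
–OH on an sp³ carbon → alcohol (secondary).
pendant –C6H5: benzene ring → arene.
–C(=O)– with carbon on both sides → ketone.
pendant –CHO: carbonyl C bonded to C and H → aldehyde.
–OH on an sp³ carbon → alcohol (secondary).
terminal –CHO: carbonyl C bonded to H and C → aldehyde.
Ketone appears at: CO, CO → 2.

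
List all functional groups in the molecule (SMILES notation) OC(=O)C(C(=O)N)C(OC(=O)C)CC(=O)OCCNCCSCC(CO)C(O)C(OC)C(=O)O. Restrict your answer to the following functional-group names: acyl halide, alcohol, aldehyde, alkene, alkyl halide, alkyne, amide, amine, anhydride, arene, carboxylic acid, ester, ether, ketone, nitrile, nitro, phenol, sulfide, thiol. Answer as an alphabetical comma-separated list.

Working along the chain:
  HOOC: –COOH: carbonyl C bonded to –OH and C → carboxylic acid (the –OH is not a separate alcohol).
  CH(CONH2): pendant –CONH2: carbonyl C bonded to C and N → amide.
  CH(OCOCH3): pendant –OC(=O)CH3: an acyloxy group → ester.
  CH2COOCH2: –C(=O)–O–C with C on the carbonyl side → ester.
  CH2NHCH2: C–N–C with sp³ carbons and no adjacent C=O → amine (secondary).
  CH2SCH2: C–S–C linkage → sulfide (thioether).
  CH(CH2OH): pendant –CH2OH on an sp³ backbone C → alcohol.
  CH(OH): –OH on an sp³ carbon → alcohol (secondary).
  CH(OCH3): pendant –OCH3: C–O–C with sp³ C, no adjacent C=O → ether.
  COOH: –COOH: carbonyl C bonded to –OH and C → carboxylic acid (the –OH is not a separate alcohol).

alcohol, amide, amine, carboxylic acid, ester, ether, sulfide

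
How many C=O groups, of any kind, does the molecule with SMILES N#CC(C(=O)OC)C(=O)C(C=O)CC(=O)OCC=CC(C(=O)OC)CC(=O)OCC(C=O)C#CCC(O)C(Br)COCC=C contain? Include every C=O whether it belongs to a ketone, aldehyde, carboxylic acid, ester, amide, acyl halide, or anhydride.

CH(COOCH3): ester, 1 C=O (running total 1).
CO: ketone, 1 C=O (running total 2).
CH(CHO): aldehyde, 1 C=O (running total 3).
CH2COOCH2: ester, 1 C=O (running total 4).
CH(COOCH3): ester, 1 C=O (running total 5).
CH2COOCH2: ester, 1 C=O (running total 6).
CH(CHO): aldehyde, 1 C=O (running total 7).

7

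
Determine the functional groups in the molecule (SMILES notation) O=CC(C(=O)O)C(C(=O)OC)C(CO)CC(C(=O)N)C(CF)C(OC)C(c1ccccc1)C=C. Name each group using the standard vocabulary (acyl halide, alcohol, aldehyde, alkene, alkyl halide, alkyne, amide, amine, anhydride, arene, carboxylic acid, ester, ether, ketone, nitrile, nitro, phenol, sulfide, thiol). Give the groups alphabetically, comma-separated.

Working along the chain:
  OHC: terminal –CHO: carbonyl C bonded to H and C → aldehyde.
  CH(COOH): pendant –COOH: carbonyl C bonded to C and –OH → carboxylic acid.
  CH(COOCH3): pendant –COOCH3: carbonyl C bonded to C and –OCH3 → ester.
  CH(CH2OH): pendant –CH2OH on an sp³ backbone C → alcohol.
  CH(CONH2): pendant –CONH2: carbonyl C bonded to C and N → amide.
  CH(CH2F): pendant –CH2X: halogen on sp³ carbon → alkyl halide.
  CH(OCH3): pendant –OCH3: C–O–C with sp³ C, no adjacent C=O → ether.
  CH(C6H5): pendant –C6H5: benzene ring → arene.
  CH=CH2: C=C double bond → alkene.

alcohol, aldehyde, alkene, alkyl halide, amide, arene, carboxylic acid, ester, ether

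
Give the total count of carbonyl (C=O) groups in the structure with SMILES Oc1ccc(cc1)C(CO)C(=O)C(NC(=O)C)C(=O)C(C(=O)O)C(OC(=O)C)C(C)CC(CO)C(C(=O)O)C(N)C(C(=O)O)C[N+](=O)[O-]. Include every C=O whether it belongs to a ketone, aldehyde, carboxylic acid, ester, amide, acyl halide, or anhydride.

CO: ketone, 1 C=O (running total 1).
CH(NHCOCH3): amide, 1 C=O (running total 2).
CO: ketone, 1 C=O (running total 3).
CH(COOH): carboxylic acid, 1 C=O (running total 4).
CH(OCOCH3): ester, 1 C=O (running total 5).
CH(COOH): carboxylic acid, 1 C=O (running total 6).
CH(COOH): carboxylic acid, 1 C=O (running total 7).

7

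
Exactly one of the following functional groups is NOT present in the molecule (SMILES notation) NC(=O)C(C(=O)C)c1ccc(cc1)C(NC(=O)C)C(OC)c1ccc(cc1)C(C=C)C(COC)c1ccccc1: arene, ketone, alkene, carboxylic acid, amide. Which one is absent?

arene: present (C6H4 — para-disubstituted benzene ring → arene).
alkene: present (CH(CH=CH2) — pendant –CH=CH2: C=C double bond → alkene).
amide: present (H2NCO — –C(=O)NH2: carbonyl C bonded to C and to N → amide (the N is not a separate amine)).
ketone: present (CH(COCH3) — pendant –COCH3: carbonyl C bonded to two carbons → ketone).
carboxylic acid: absent. In each of H2NCO and CH(NHCOCH3), the carbonyl is bonded to nitrogen, not to –OH; that is an amide.

carboxylic acid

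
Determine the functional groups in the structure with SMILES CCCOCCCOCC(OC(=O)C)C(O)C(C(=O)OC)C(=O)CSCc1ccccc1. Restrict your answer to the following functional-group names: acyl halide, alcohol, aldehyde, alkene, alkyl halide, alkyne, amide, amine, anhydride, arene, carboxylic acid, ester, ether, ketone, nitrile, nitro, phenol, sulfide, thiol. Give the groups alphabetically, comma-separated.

alcohol, arene, ester, ether, ketone, sulfide

C–O–C with sp³ carbons on both sides and no adjacent C=O → ether.
C–O–C with sp³ carbons on both sides and no adjacent C=O → ether.
pendant –OC(=O)CH3: an acyloxy group → ester.
–OH on an sp³ carbon → alcohol (secondary).
pendant –COOCH3: carbonyl C bonded to C and –OCH3 → ester.
–C(=O)– with carbon on both sides → ketone.
C–S–C linkage → sulfide (thioether).
–C6H5 phenyl ring → arene.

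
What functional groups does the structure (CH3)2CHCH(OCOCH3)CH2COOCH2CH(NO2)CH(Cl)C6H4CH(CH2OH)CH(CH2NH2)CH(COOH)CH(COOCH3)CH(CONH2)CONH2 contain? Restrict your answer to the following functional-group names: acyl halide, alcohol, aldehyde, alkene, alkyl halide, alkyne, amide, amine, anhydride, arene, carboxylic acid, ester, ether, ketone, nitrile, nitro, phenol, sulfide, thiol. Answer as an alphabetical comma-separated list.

Taking each segment in turn:
  CH(OCOCH3): pendant –OC(=O)CH3: an acyloxy group → ester.
  CH2COOCH2: –C(=O)–O–C with C on the carbonyl side → ester.
  CH(NO2): –NO2 on an sp³ carbon → nitro (the N=O is not a carbonyl).
  CH(Cl): halogen on an sp³ carbon → alkyl halide.
  C6H4: para-disubstituted benzene ring → arene.
  CH(CH2OH): pendant –CH2OH on an sp³ backbone C → alcohol.
  CH(CH2NH2): pendant –CH2NH2: N on sp³ C, no adjacent C=O → amine.
  CH(COOH): pendant –COOH: carbonyl C bonded to C and –OH → carboxylic acid.
  CH(COOCH3): pendant –COOCH3: carbonyl C bonded to C and –OCH3 → ester.
  CH(CONH2): pendant –CONH2: carbonyl C bonded to C and N → amide.
  CONH2: –C(=O)NH2: carbonyl C bonded to C and to N → amide (the N is not a separate amine).

alcohol, alkyl halide, amide, amine, arene, carboxylic acid, ester, nitro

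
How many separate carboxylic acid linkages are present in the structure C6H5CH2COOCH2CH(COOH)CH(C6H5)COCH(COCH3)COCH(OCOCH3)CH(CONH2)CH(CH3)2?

1

Reading the structure from left to right:
  C6H5: C6H5– phenyl ring → arene.
  CH2COOCH2: –C(=O)–O–C with C on the carbonyl side → ester.
  CH(COOH): pendant –COOH: carbonyl C bonded to C and –OH → carboxylic acid.
  CH(C6H5): pendant –C6H5: benzene ring → arene.
  CO: –C(=O)– with carbon on both sides → ketone.
  CH(COCH3): pendant –COCH3: carbonyl C bonded to two carbons → ketone.
  CO: –C(=O)– with carbon on both sides → ketone.
  CH(OCOCH3): pendant –OC(=O)CH3: an acyloxy group → ester.
  CH(CONH2): pendant –CONH2: carbonyl C bonded to C and N → amide.
Carboxylic acid appears at: CH(COOH) → 1.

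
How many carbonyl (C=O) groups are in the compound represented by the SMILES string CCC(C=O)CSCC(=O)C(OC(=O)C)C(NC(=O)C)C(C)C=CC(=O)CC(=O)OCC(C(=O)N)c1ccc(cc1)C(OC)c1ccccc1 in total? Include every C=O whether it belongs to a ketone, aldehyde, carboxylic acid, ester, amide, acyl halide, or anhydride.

7

CH(CHO): aldehyde, 1 C=O (running total 1).
CO: ketone, 1 C=O (running total 2).
CH(OCOCH3): ester, 1 C=O (running total 3).
CH(NHCOCH3): amide, 1 C=O (running total 4).
CO: ketone, 1 C=O (running total 5).
CH2COOCH2: ester, 1 C=O (running total 6).
CH(CONH2): amide, 1 C=O (running total 7).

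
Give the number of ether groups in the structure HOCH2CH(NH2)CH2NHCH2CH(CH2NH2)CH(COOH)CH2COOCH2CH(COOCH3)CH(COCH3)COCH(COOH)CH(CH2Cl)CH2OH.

Working along the chain:
  HOCH2: HO– on an sp³ carbon → alcohol.
  CH(NH2): –NH2 on an sp³ carbon with no adjacent C=O → amine.
  CH2NHCH2: C–N–C with sp³ carbons and no adjacent C=O → amine (secondary).
  CH(CH2NH2): pendant –CH2NH2: N on sp³ C, no adjacent C=O → amine.
  CH(COOH): pendant –COOH: carbonyl C bonded to C and –OH → carboxylic acid.
  CH2COOCH2: –C(=O)–O–C with C on the carbonyl side → ester.
  CH(COOCH3): pendant –COOCH3: carbonyl C bonded to C and –OCH3 → ester.
  CH(COCH3): pendant –COCH3: carbonyl C bonded to two carbons → ketone.
  CO: –C(=O)– with carbon on both sides → ketone.
  CH(COOH): pendant –COOH: carbonyl C bonded to C and –OH → carboxylic acid.
  CH(CH2Cl): pendant –CH2X: halogen on sp³ carbon → alkyl halide.
  CH2OH: –OH on an sp³ carbon → alcohol.
No segment is a ether: HOCH2 is alcohol, not ether; CH2COOCH2 is ester, not ether; CH(COOCH3) is ester, not ether. → 0.

0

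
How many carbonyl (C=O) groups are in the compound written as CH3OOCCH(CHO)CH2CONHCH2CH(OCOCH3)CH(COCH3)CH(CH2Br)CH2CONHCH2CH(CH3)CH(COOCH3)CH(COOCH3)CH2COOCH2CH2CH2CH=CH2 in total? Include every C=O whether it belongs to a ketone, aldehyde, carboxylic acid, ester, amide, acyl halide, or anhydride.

CH3OOC: ester, 1 C=O (running total 1).
CH(CHO): aldehyde, 1 C=O (running total 2).
CH2CONHCH2: amide, 1 C=O (running total 3).
CH(OCOCH3): ester, 1 C=O (running total 4).
CH(COCH3): ketone, 1 C=O (running total 5).
CH2CONHCH2: amide, 1 C=O (running total 6).
CH(COOCH3): ester, 1 C=O (running total 7).
CH(COOCH3): ester, 1 C=O (running total 8).
CH2COOCH2: ester, 1 C=O (running total 9).

9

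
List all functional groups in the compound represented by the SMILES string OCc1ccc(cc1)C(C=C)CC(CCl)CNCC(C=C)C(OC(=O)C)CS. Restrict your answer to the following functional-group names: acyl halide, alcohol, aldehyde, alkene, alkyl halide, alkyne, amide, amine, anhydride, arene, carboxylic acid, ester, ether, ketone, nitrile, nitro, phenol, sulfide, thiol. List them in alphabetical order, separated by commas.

Taking each segment in turn:
  HOCH2: HO– on an sp³ carbon → alcohol.
  C6H4: para-disubstituted benzene ring → arene.
  CH(CH=CH2): pendant –CH=CH2: C=C double bond → alkene.
  CH(CH2Cl): pendant –CH2X: halogen on sp³ carbon → alkyl halide.
  CH2NHCH2: C–N–C with sp³ carbons and no adjacent C=O → amine (secondary).
  CH(CH=CH2): pendant –CH=CH2: C=C double bond → alkene.
  CH(OCOCH3): pendant –OC(=O)CH3: an acyloxy group → ester.
  CH2SH: –SH on an sp³ carbon → thiol.

alcohol, alkene, alkyl halide, amine, arene, ester, thiol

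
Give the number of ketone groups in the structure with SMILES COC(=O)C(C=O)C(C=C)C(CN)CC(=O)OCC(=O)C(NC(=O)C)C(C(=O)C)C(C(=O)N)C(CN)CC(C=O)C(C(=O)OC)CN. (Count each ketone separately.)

2

CH3O–C(=O)–: carbonyl C bonded to C and to –OCH3 → ester (not ketone + ether).
pendant –CHO: carbonyl C bonded to C and H → aldehyde.
pendant –CH=CH2: C=C double bond → alkene.
pendant –CH2NH2: N on sp³ C, no adjacent C=O → amine.
–C(=O)–O–C with C on the carbonyl side → ester.
–C(=O)– with carbon on both sides → ketone.
pendant –NHC(=O)CH3: N bonded to a carbonyl → amide (not amine).
pendant –COCH3: carbonyl C bonded to two carbons → ketone.
pendant –CONH2: carbonyl C bonded to C and N → amide.
pendant –CH2NH2: N on sp³ C, no adjacent C=O → amine.
pendant –CHO: carbonyl C bonded to C and H → aldehyde.
pendant –COOCH3: carbonyl C bonded to C and –OCH3 → ester.
–NH2 on an sp³ carbon with no adjacent C=O → amine.
Ketone appears at: CO, CH(COCH3) → 2.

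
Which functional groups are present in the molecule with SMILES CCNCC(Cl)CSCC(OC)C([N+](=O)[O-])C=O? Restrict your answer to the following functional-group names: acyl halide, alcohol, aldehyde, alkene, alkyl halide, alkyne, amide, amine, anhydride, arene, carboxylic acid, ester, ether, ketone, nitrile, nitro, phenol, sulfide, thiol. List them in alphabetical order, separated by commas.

aldehyde, alkyl halide, amine, ether, nitro, sulfide

Reading the structure from left to right:
  CH2NHCH2: C–N–C with sp³ carbons and no adjacent C=O → amine (secondary).
  CH(Cl): halogen on an sp³ carbon → alkyl halide.
  CH2SCH2: C–S–C linkage → sulfide (thioether).
  CH(OCH3): pendant –OCH3: C–O–C with sp³ C, no adjacent C=O → ether.
  CH(NO2): –NO2 on an sp³ carbon → nitro (the N=O is not a carbonyl).
  CHO: terminal –CHO: carbonyl C bonded to H and C → aldehyde.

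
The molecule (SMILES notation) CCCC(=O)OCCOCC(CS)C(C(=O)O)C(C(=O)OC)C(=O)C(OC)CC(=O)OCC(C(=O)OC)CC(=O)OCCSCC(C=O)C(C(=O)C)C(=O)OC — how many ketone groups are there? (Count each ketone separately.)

–C(=O)–O–C with C on the carbonyl side → ester.
C–O–C with sp³ carbons on both sides and no adjacent C=O → ether.
pendant –CH2SH → thiol.
pendant –COOH: carbonyl C bonded to C and –OH → carboxylic acid.
pendant –COOCH3: carbonyl C bonded to C and –OCH3 → ester.
–C(=O)– with carbon on both sides → ketone.
pendant –OCH3: C–O–C with sp³ C, no adjacent C=O → ether.
–C(=O)–O–C with C on the carbonyl side → ester.
pendant –COOCH3: carbonyl C bonded to C and –OCH3 → ester.
–C(=O)–O–C with C on the carbonyl side → ester.
C–S–C linkage → sulfide (thioether).
pendant –CHO: carbonyl C bonded to C and H → aldehyde.
pendant –COCH3: carbonyl C bonded to two carbons → ketone.
–C(=O)OCH3: carbonyl C bonded to C and to –OCH3 → ester (not ketone + ether).
Ketone appears at: CO, CH(COCH3) → 2.

2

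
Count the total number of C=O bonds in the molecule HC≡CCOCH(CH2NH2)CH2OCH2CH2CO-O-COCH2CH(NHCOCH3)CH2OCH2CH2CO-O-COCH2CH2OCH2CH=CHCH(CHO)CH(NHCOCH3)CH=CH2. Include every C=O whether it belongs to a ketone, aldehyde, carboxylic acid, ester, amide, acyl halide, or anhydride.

CO: ketone, 1 C=O (running total 1).
CH2CO-O-COCH2: anhydride, 2 C=O (running total 3).
CH(NHCOCH3): amide, 1 C=O (running total 4).
CH2CO-O-COCH2: anhydride, 2 C=O (running total 6).
CH(CHO): aldehyde, 1 C=O (running total 7).
CH(NHCOCH3): amide, 1 C=O (running total 8).

8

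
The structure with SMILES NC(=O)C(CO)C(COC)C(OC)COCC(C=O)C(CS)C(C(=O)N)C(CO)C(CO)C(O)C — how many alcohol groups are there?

4

–C(=O)NH2: carbonyl C bonded to C and to N → amide (the N is not a separate amine).
pendant –CH2OH on an sp³ backbone C → alcohol.
pendant –CH2OCH3: C–O–C linkage → ether.
pendant –OCH3: C–O–C with sp³ C, no adjacent C=O → ether.
C–O–C with sp³ carbons on both sides and no adjacent C=O → ether.
pendant –CHO: carbonyl C bonded to C and H → aldehyde.
pendant –CH2SH → thiol.
pendant –CONH2: carbonyl C bonded to C and N → amide.
pendant –CH2OH on an sp³ backbone C → alcohol.
pendant –CH2OH on an sp³ backbone C → alcohol.
–OH on an sp³ carbon → alcohol (secondary).
Alcohol appears at: CH(CH2OH), CH(CH2OH), CH(CH2OH), CH(OH) → 4.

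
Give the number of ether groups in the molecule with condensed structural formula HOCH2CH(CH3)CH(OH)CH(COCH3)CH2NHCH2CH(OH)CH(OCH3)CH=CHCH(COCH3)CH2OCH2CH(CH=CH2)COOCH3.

Taking each segment in turn:
  HOCH2: HO– on an sp³ carbon → alcohol.
  CH(OH): –OH on an sp³ carbon → alcohol (secondary).
  CH(COCH3): pendant –COCH3: carbonyl C bonded to two carbons → ketone.
  CH2NHCH2: C–N–C with sp³ carbons and no adjacent C=O → amine (secondary).
  CH(OH): –OH on an sp³ carbon → alcohol (secondary).
  CH(OCH3): pendant –OCH3: C–O–C with sp³ C, no adjacent C=O → ether.
  CH=CH: C=C double bond → alkene.
  CH(COCH3): pendant –COCH3: carbonyl C bonded to two carbons → ketone.
  CH2OCH2: C–O–C with sp³ carbons on both sides and no adjacent C=O → ether.
  CH(CH=CH2): pendant –CH=CH2: C=C double bond → alkene.
  COOCH3: –C(=O)OCH3: carbonyl C bonded to C and to –OCH3 → ester (not ketone + ether).
Ether appears at: CH(OCH3), CH2OCH2 → 2.

2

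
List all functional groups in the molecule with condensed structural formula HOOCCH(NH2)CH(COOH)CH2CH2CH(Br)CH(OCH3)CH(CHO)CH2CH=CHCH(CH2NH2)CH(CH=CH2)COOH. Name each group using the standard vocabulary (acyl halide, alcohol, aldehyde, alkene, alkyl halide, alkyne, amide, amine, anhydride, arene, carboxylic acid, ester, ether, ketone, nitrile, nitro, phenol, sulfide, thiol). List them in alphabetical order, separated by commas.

Working along the chain:
  HOOC: –COOH: carbonyl C bonded to –OH and C → carboxylic acid (the –OH is not a separate alcohol).
  CH(NH2): –NH2 on an sp³ carbon with no adjacent C=O → amine.
  CH(COOH): pendant –COOH: carbonyl C bonded to C and –OH → carboxylic acid.
  CH(Br): halogen on an sp³ carbon → alkyl halide.
  CH(OCH3): pendant –OCH3: C–O–C with sp³ C, no adjacent C=O → ether.
  CH(CHO): pendant –CHO: carbonyl C bonded to C and H → aldehyde.
  CH=CH: C=C double bond → alkene.
  CH(CH2NH2): pendant –CH2NH2: N on sp³ C, no adjacent C=O → amine.
  CH(CH=CH2): pendant –CH=CH2: C=C double bond → alkene.
  COOH: –COOH: carbonyl C bonded to –OH and C → carboxylic acid (the –OH is not a separate alcohol).

aldehyde, alkene, alkyl halide, amine, carboxylic acid, ether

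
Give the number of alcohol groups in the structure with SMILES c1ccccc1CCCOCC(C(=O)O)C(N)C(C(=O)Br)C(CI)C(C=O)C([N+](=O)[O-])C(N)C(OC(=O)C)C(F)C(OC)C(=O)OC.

C6H5– phenyl ring → arene.
C–O–C with sp³ carbons on both sides and no adjacent C=O → ether.
pendant –COOH: carbonyl C bonded to C and –OH → carboxylic acid.
–NH2 on an sp³ carbon with no adjacent C=O → amine.
pendant –C(=O)X: carbonyl C bonded to C and halogen → acyl halide.
pendant –CH2X: halogen on sp³ carbon → alkyl halide.
pendant –CHO: carbonyl C bonded to C and H → aldehyde.
–NO2 on an sp³ carbon → nitro (the N=O is not a carbonyl).
–NH2 on an sp³ carbon with no adjacent C=O → amine.
pendant –OC(=O)CH3: an acyloxy group → ester.
halogen on an sp³ carbon → alkyl halide.
pendant –OCH3: C–O–C with sp³ C, no adjacent C=O → ether.
–C(=O)OCH3: carbonyl C bonded to C and to –OCH3 → ester (not ketone + ether).
No segment is a alcohol: CH2OCH2 is ether, not alcohol; CH(COOH) is carboxylic acid, not alcohol; CH(CHO) is aldehyde, not alcohol. → 0.

0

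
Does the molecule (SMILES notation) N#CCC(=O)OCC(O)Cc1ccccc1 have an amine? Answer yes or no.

Taking each segment in turn:
  N≡C: N≡C–: carbon triple-bonded to nitrogen → nitrile.
  CH2COOCH2: –C(=O)–O–C with C on the carbonyl side → ester.
  CH(OH): –OH on an sp³ carbon → alcohol (secondary).
  C6H5: –C6H5 phenyl ring → arene.
The groups actually present are: alcohol, arene, ester, nitrile.

no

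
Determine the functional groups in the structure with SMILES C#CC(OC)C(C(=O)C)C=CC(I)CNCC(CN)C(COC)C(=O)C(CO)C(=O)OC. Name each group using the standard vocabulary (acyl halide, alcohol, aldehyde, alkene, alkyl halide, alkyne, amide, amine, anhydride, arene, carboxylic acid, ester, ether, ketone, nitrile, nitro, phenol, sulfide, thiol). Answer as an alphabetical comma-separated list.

Working along the chain:
  HC≡C: C≡C triple bond → alkyne.
  CH(OCH3): pendant –OCH3: C–O–C with sp³ C, no adjacent C=O → ether.
  CH(COCH3): pendant –COCH3: carbonyl C bonded to two carbons → ketone.
  CH=CH: C=C double bond → alkene.
  CH(I): halogen on an sp³ carbon → alkyl halide.
  CH2NHCH2: C–N–C with sp³ carbons and no adjacent C=O → amine (secondary).
  CH(CH2NH2): pendant –CH2NH2: N on sp³ C, no adjacent C=O → amine.
  CH(CH2OCH3): pendant –CH2OCH3: C–O–C linkage → ether.
  CO: –C(=O)– with carbon on both sides → ketone.
  CH(CH2OH): pendant –CH2OH on an sp³ backbone C → alcohol.
  COOCH3: –C(=O)OCH3: carbonyl C bonded to C and to –OCH3 → ester (not ketone + ether).

alcohol, alkene, alkyl halide, alkyne, amine, ester, ether, ketone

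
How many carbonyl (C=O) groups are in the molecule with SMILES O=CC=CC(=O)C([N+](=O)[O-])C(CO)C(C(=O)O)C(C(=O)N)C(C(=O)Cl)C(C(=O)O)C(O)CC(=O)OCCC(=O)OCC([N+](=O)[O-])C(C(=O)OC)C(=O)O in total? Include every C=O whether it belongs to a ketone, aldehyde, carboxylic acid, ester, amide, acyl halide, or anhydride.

OHC: aldehyde, 1 C=O (running total 1).
CO: ketone, 1 C=O (running total 2).
CH(COOH): carboxylic acid, 1 C=O (running total 3).
CH(CONH2): amide, 1 C=O (running total 4).
CH(COCl): acyl halide, 1 C=O (running total 5).
CH(COOH): carboxylic acid, 1 C=O (running total 6).
CH2COOCH2: ester, 1 C=O (running total 7).
CH2COOCH2: ester, 1 C=O (running total 8).
CH(COOCH3): ester, 1 C=O (running total 9).
COOH: carboxylic acid, 1 C=O (running total 10).

10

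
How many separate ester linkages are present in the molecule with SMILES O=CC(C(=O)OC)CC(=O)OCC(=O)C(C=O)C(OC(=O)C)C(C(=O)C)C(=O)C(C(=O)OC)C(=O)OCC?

5

Working along the chain:
  OHC: terminal –CHO: carbonyl C bonded to H and C → aldehyde.
  CH(COOCH3): pendant –COOCH3: carbonyl C bonded to C and –OCH3 → ester.
  CH2COOCH2: –C(=O)–O–C with C on the carbonyl side → ester.
  CO: –C(=O)– with carbon on both sides → ketone.
  CH(CHO): pendant –CHO: carbonyl C bonded to C and H → aldehyde.
  CH(OCOCH3): pendant –OC(=O)CH3: an acyloxy group → ester.
  CH(COCH3): pendant –COCH3: carbonyl C bonded to two carbons → ketone.
  CO: –C(=O)– with carbon on both sides → ketone.
  CH(COOCH3): pendant –COOCH3: carbonyl C bonded to C and –OCH3 → ester.
  COOCH2CH3: –C(=O)OCH2CH3: carbonyl C bonded to C and to –OEt → ester.
Ester appears at: CH(COOCH3), CH2COOCH2, CH(OCOCH3), CH(COOCH3), COOCH2CH3 → 5.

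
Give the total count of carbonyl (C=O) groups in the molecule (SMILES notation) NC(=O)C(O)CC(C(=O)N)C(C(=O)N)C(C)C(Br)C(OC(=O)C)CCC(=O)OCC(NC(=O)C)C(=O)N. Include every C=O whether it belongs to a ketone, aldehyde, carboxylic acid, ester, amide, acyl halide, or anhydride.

H2NCO: amide, 1 C=O (running total 1).
CH(CONH2): amide, 1 C=O (running total 2).
CH(CONH2): amide, 1 C=O (running total 3).
CH(OCOCH3): ester, 1 C=O (running total 4).
CH2COOCH2: ester, 1 C=O (running total 5).
CH(NHCOCH3): amide, 1 C=O (running total 6).
CONH2: amide, 1 C=O (running total 7).

7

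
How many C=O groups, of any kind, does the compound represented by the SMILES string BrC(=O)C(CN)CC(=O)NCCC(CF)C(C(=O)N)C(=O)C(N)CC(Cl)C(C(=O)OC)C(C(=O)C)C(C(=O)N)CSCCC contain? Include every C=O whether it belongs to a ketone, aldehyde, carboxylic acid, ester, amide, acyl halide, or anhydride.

7

BrCO: acyl halide, 1 C=O (running total 1).
CH2CONHCH2: amide, 1 C=O (running total 2).
CH(CONH2): amide, 1 C=O (running total 3).
CO: ketone, 1 C=O (running total 4).
CH(COOCH3): ester, 1 C=O (running total 5).
CH(COCH3): ketone, 1 C=O (running total 6).
CH(CONH2): amide, 1 C=O (running total 7).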